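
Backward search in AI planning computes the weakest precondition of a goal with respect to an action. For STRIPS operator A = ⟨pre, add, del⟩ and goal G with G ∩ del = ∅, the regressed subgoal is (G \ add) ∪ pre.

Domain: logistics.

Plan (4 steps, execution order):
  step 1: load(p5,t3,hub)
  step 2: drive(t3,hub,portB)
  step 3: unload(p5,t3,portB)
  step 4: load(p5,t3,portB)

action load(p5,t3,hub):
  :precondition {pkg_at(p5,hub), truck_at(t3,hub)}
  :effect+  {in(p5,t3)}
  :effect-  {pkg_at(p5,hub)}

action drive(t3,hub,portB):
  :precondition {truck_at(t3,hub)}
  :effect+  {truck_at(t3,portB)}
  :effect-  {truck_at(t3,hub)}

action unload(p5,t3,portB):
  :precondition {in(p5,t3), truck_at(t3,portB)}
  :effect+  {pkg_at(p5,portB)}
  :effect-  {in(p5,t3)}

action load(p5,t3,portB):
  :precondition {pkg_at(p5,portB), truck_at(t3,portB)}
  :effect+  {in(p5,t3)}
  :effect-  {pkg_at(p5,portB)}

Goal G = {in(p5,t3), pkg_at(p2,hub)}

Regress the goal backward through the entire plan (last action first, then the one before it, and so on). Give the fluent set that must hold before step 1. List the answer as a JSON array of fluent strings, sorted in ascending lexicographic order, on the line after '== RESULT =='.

Regress step by step:
  through step 4 (load(p5,t3,portB)): drop {in(p5,t3)}, keep {pkg_at(p2,hub)}, require {pkg_at(p5,portB), truck_at(t3,portB)}
    → {pkg_at(p2,hub), pkg_at(p5,portB), truck_at(t3,portB)}
  through step 3 (unload(p5,t3,portB)): drop {pkg_at(p5,portB)}, keep {pkg_at(p2,hub), truck_at(t3,portB)}, require {in(p5,t3), truck_at(t3,portB)}
    → {in(p5,t3), pkg_at(p2,hub), truck_at(t3,portB)}
  through step 2 (drive(t3,hub,portB)): drop {truck_at(t3,portB)}, keep {in(p5,t3), pkg_at(p2,hub)}, require {truck_at(t3,hub)}
    → {in(p5,t3), pkg_at(p2,hub), truck_at(t3,hub)}
  through step 1 (load(p5,t3,hub)): drop {in(p5,t3)}, keep {pkg_at(p2,hub), truck_at(t3,hub)}, require {pkg_at(p5,hub), truck_at(t3,hub)}
    → {pkg_at(p2,hub), pkg_at(p5,hub), truck_at(t3,hub)}

== RESULT ==
["pkg_at(p2,hub)", "pkg_at(p5,hub)", "truck_at(t3,hub)"]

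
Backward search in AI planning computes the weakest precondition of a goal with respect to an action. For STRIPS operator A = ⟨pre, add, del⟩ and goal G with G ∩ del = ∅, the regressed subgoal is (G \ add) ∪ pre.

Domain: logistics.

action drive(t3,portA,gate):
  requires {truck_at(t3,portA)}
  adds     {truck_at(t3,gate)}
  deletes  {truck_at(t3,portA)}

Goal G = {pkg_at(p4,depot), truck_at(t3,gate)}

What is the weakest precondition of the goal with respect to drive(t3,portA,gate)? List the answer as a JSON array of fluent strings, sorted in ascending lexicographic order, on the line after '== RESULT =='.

Compute (G \ add) ∪ pre:
  G ∩ del = {}  (empty — regression defined)
  G \ add = {pkg_at(p4,depot), truck_at(t3,gate)} \ {truck_at(t3,gate)} = {pkg_at(p4,depot)}
  ∪ pre   = {pkg_at(p4,depot)} ∪ {truck_at(t3,portA)}
          = {pkg_at(p4,depot), truck_at(t3,portA)}

== RESULT ==
["pkg_at(p4,depot)", "truck_at(t3,portA)"]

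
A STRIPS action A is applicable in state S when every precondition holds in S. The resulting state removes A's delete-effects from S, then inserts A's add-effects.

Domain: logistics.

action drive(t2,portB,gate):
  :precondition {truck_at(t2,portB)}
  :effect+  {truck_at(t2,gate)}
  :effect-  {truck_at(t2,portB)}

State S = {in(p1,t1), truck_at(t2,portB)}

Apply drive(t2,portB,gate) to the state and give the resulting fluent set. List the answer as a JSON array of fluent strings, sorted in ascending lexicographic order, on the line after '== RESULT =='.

Compute (S \ del) ∪ add:
  pre ⊆ S: {truck_at(t2,portB)} ⊆ S  — applicable
  S \ del = {in(p1,t1)}
  ∪ add   = {in(p1,t1), truck_at(t2,gate)}

== RESULT ==
["in(p1,t1)", "truck_at(t2,gate)"]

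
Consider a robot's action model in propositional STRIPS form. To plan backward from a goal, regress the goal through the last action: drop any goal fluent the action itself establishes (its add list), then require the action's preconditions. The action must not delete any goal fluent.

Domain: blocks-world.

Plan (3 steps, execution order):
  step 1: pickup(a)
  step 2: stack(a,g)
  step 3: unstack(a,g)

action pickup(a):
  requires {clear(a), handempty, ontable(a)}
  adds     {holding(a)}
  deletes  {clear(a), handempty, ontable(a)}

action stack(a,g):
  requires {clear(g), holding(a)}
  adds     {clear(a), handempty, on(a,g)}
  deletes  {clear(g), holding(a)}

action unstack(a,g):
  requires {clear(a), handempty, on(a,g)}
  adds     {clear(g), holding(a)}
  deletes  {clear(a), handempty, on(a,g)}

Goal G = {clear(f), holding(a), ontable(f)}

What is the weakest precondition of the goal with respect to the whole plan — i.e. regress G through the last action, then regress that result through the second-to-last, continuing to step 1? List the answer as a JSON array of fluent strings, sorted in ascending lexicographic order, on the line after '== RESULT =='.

Work backward from the goal:
  through step 3 (unstack(a,g)): drop {holding(a)}, keep {clear(f), ontable(f)}, require {clear(a), handempty, on(a,g)}
    → {clear(a), clear(f), handempty, on(a,g), ontable(f)}
  through step 2 (stack(a,g)): drop {clear(a), handempty, on(a,g)}, keep {clear(f), ontable(f)}, require {clear(g), holding(a)}
    → {clear(f), clear(g), holding(a), ontable(f)}
  through step 1 (pickup(a)): drop {holding(a)}, keep {clear(f), clear(g), ontable(f)}, require {clear(a), handempty, ontable(a)}
    → {clear(a), clear(f), clear(g), handempty, ontable(a), ontable(f)}

== RESULT ==
["clear(a)", "clear(f)", "clear(g)", "handempty", "ontable(a)", "ontable(f)"]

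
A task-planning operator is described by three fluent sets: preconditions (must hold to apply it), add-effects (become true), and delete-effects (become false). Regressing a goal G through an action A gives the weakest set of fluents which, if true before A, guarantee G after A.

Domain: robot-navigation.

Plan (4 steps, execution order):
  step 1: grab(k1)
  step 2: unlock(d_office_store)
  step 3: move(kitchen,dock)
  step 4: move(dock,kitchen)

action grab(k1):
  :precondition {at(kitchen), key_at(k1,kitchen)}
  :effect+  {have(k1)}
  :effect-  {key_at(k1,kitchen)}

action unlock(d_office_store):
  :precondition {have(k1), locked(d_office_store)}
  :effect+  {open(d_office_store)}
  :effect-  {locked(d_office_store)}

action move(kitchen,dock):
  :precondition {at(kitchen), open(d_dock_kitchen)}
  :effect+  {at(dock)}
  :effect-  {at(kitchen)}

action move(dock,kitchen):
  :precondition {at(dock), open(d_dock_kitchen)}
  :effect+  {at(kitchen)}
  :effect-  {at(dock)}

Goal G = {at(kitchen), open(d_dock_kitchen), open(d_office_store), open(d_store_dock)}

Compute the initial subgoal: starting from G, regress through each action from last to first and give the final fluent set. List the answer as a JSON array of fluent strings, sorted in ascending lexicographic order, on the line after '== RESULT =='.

Work backward from the goal:
  through step 4 (move(dock,kitchen)): drop {at(kitchen)}, keep {open(d_dock_kitchen), open(d_office_store), open(d_store_dock)}, require {at(dock), open(d_dock_kitchen)}
    → {at(dock), open(d_dock_kitchen), open(d_office_store), open(d_store_dock)}
  through step 3 (move(kitchen,dock)): drop {at(dock)}, keep {open(d_dock_kitchen), open(d_office_store), open(d_store_dock)}, require {at(kitchen), open(d_dock_kitchen)}
    → {at(kitchen), open(d_dock_kitchen), open(d_office_store), open(d_store_dock)}
  through step 2 (unlock(d_office_store)): drop {open(d_office_store)}, keep {at(kitchen), open(d_dock_kitchen), open(d_store_dock)}, require {have(k1), locked(d_office_store)}
    → {at(kitchen), have(k1), locked(d_office_store), open(d_dock_kitchen), open(d_store_dock)}
  through step 1 (grab(k1)): drop {have(k1)}, keep {at(kitchen), locked(d_office_store), open(d_dock_kitchen), open(d_store_dock)}, require {at(kitchen), key_at(k1,kitchen)}
    → {at(kitchen), key_at(k1,kitchen), locked(d_office_store), open(d_dock_kitchen), open(d_store_dock)}

== RESULT ==
["at(kitchen)", "key_at(k1,kitchen)", "locked(d_office_store)", "open(d_dock_kitchen)", "open(d_store_dock)"]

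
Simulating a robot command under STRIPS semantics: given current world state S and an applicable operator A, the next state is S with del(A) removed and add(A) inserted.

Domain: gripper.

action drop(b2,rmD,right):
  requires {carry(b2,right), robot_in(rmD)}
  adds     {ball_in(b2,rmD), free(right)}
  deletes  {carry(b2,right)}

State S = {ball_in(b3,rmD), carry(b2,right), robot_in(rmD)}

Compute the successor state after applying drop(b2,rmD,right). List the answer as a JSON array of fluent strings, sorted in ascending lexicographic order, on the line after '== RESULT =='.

Progress:
  pre ⊆ S: {carry(b2,right), robot_in(rmD)} ⊆ S  — applicable
  S \ del = {ball_in(b3,rmD), robot_in(rmD)}
  ∪ add   = {ball_in(b2,rmD), ball_in(b3,rmD), free(right), robot_in(rmD)}

== RESULT ==
["ball_in(b2,rmD)", "ball_in(b3,rmD)", "free(right)", "robot_in(rmD)"]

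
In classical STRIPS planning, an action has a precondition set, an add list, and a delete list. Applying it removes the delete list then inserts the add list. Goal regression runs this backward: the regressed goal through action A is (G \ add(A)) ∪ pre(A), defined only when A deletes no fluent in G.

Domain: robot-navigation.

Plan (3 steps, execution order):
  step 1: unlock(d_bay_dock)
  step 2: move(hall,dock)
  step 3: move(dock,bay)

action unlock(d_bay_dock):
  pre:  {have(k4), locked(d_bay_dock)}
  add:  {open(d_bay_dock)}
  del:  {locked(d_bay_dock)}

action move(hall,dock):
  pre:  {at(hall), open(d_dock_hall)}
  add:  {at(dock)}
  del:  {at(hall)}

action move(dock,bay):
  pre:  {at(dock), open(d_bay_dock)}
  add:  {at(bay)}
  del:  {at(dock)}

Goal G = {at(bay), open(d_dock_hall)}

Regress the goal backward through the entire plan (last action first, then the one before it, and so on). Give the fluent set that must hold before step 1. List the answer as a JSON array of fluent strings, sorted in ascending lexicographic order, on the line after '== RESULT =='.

Work backward from the goal:
  through step 3 (move(dock,bay)): drop {at(bay)}, keep {open(d_dock_hall)}, require {at(dock), open(d_bay_dock)}
    → {at(dock), open(d_bay_dock), open(d_dock_hall)}
  through step 2 (move(hall,dock)): drop {at(dock)}, keep {open(d_bay_dock), open(d_dock_hall)}, require {at(hall), open(d_dock_hall)}
    → {at(hall), open(d_bay_dock), open(d_dock_hall)}
  through step 1 (unlock(d_bay_dock)): drop {open(d_bay_dock)}, keep {at(hall), open(d_dock_hall)}, require {have(k4), locked(d_bay_dock)}
    → {at(hall), have(k4), locked(d_bay_dock), open(d_dock_hall)}

== RESULT ==
["at(hall)", "have(k4)", "locked(d_bay_dock)", "open(d_dock_hall)"]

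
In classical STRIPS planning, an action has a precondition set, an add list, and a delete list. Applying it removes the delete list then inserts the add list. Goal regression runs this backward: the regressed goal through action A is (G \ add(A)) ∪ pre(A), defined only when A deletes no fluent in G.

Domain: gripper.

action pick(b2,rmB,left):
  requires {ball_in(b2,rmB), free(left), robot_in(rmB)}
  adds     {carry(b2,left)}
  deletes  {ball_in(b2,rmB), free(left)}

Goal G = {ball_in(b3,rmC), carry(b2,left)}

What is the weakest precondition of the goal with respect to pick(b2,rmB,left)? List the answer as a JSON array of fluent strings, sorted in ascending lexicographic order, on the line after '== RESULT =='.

Compute (G \ add) ∪ pre:
  G ∩ del = {}  (empty — regression defined)
  G \ add = {ball_in(b3,rmC), carry(b2,left)} \ {carry(b2,left)} = {ball_in(b3,rmC)}
  ∪ pre   = {ball_in(b3,rmC)} ∪ {ball_in(b2,rmB), free(left), robot_in(rmB)}
          = {ball_in(b2,rmB), ball_in(b3,rmC), free(left), robot_in(rmB)}

== RESULT ==
["ball_in(b2,rmB)", "ball_in(b3,rmC)", "free(left)", "robot_in(rmB)"]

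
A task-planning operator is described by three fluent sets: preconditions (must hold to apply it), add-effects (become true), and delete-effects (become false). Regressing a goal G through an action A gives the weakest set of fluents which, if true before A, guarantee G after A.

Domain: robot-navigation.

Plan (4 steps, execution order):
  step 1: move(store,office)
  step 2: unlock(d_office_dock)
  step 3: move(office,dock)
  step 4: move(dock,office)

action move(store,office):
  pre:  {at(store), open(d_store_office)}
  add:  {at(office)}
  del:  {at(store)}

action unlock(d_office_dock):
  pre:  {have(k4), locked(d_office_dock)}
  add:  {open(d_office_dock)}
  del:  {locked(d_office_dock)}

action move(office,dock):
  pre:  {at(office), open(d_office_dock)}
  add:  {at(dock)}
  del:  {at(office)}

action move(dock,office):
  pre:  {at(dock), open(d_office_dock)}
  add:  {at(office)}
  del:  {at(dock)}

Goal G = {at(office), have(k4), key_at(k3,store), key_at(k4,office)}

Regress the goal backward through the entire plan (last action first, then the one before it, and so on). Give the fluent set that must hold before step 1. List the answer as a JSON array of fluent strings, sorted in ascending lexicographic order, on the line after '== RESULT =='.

Regress step by step:
  through step 4 (move(dock,office)): drop {at(office)}, keep {have(k4), key_at(k3,store), key_at(k4,office)}, require {at(dock), open(d_office_dock)}
    → {at(dock), have(k4), key_at(k3,store), key_at(k4,office), open(d_office_dock)}
  through step 3 (move(office,dock)): drop {at(dock)}, keep {have(k4), key_at(k3,store), key_at(k4,office), open(d_office_dock)}, require {at(office), open(d_office_dock)}
    → {at(office), have(k4), key_at(k3,store), key_at(k4,office), open(d_office_dock)}
  through step 2 (unlock(d_office_dock)): drop {open(d_office_dock)}, keep {at(office), have(k4), key_at(k3,store), key_at(k4,office)}, require {have(k4), locked(d_office_dock)}
    → {at(office), have(k4), key_at(k3,store), key_at(k4,office), locked(d_office_dock)}
  through step 1 (move(store,office)): drop {at(office)}, keep {have(k4), key_at(k3,store), key_at(k4,office), locked(d_office_dock)}, require {at(store), open(d_store_office)}
    → {at(store), have(k4), key_at(k3,store), key_at(k4,office), locked(d_office_dock), open(d_store_office)}

== RESULT ==
["at(store)", "have(k4)", "key_at(k3,store)", "key_at(k4,office)", "locked(d_office_dock)", "open(d_store_office)"]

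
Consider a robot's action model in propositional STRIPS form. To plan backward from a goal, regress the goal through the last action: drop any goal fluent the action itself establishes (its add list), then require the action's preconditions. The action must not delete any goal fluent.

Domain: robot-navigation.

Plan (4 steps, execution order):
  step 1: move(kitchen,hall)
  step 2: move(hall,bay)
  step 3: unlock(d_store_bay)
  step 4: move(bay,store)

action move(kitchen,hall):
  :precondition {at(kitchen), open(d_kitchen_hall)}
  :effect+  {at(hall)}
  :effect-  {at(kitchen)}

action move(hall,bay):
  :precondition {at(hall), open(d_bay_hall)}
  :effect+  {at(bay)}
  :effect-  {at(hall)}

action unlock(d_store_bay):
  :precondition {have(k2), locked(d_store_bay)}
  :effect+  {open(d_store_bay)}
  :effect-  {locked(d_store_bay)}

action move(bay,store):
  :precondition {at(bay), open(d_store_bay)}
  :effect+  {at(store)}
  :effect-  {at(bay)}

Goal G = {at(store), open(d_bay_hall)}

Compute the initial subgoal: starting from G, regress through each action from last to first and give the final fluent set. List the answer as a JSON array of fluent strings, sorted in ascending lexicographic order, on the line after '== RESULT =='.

Work backward from the goal:
  through step 4 (move(bay,store)): drop {at(store)}, keep {open(d_bay_hall)}, require {at(bay), open(d_store_bay)}
    → {at(bay), open(d_bay_hall), open(d_store_bay)}
  through step 3 (unlock(d_store_bay)): drop {open(d_store_bay)}, keep {at(bay), open(d_bay_hall)}, require {have(k2), locked(d_store_bay)}
    → {at(bay), have(k2), locked(d_store_bay), open(d_bay_hall)}
  through step 2 (move(hall,bay)): drop {at(bay)}, keep {have(k2), locked(d_store_bay), open(d_bay_hall)}, require {at(hall), open(d_bay_hall)}
    → {at(hall), have(k2), locked(d_store_bay), open(d_bay_hall)}
  through step 1 (move(kitchen,hall)): drop {at(hall)}, keep {have(k2), locked(d_store_bay), open(d_bay_hall)}, require {at(kitchen), open(d_kitchen_hall)}
    → {at(kitchen), have(k2), locked(d_store_bay), open(d_bay_hall), open(d_kitchen_hall)}

== RESULT ==
["at(kitchen)", "have(k2)", "locked(d_store_bay)", "open(d_bay_hall)", "open(d_kitchen_hall)"]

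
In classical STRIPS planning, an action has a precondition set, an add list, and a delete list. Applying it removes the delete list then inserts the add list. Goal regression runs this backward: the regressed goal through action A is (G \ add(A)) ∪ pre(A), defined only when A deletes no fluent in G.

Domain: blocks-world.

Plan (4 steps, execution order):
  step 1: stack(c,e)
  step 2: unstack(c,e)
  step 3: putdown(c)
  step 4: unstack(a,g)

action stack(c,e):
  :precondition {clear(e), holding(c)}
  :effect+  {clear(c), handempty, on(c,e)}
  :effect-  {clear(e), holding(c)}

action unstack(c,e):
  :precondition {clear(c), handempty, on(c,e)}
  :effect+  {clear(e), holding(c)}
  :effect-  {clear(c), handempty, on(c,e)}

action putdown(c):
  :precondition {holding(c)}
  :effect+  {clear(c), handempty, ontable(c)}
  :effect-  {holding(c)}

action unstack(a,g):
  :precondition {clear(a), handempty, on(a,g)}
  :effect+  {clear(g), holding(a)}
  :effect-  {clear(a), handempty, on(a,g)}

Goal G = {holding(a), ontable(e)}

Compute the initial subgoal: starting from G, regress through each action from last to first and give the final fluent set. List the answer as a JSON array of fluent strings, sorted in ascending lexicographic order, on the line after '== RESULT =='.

Regress step by step:
  through step 4 (unstack(a,g)): drop {holding(a)}, keep {ontable(e)}, require {clear(a), handempty, on(a,g)}
    → {clear(a), handempty, on(a,g), ontable(e)}
  through step 3 (putdown(c)): drop {handempty}, keep {clear(a), on(a,g), ontable(e)}, require {holding(c)}
    → {clear(a), holding(c), on(a,g), ontable(e)}
  through step 2 (unstack(c,e)): drop {holding(c)}, keep {clear(a), on(a,g), ontable(e)}, require {clear(c), handempty, on(c,e)}
    → {clear(a), clear(c), handempty, on(a,g), on(c,e), ontable(e)}
  through step 1 (stack(c,e)): drop {clear(c), handempty, on(c,e)}, keep {clear(a), on(a,g), ontable(e)}, require {clear(e), holding(c)}
    → {clear(a), clear(e), holding(c), on(a,g), ontable(e)}

== RESULT ==
["clear(a)", "clear(e)", "holding(c)", "on(a,g)", "ontable(e)"]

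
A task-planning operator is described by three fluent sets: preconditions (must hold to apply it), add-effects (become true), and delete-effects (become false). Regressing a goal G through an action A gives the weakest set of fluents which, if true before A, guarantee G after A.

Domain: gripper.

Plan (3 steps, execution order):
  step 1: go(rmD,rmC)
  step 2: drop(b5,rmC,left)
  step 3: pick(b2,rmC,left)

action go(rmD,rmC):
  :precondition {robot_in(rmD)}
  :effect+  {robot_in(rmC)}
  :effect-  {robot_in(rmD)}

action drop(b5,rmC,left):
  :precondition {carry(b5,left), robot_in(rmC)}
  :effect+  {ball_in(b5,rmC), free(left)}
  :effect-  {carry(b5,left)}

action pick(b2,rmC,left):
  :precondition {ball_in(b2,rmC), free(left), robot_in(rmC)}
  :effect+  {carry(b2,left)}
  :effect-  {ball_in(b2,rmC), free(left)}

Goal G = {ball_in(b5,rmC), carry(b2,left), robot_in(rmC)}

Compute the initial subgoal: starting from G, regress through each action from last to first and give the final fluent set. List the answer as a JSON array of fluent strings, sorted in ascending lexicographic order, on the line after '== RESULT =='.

Work backward from the goal:
  through step 3 (pick(b2,rmC,left)): drop {carry(b2,left)}, keep {ball_in(b5,rmC), robot_in(rmC)}, require {ball_in(b2,rmC), free(left), robot_in(rmC)}
    → {ball_in(b2,rmC), ball_in(b5,rmC), free(left), robot_in(rmC)}
  through step 2 (drop(b5,rmC,left)): drop {ball_in(b5,rmC), free(left)}, keep {ball_in(b2,rmC), robot_in(rmC)}, require {carry(b5,left), robot_in(rmC)}
    → {ball_in(b2,rmC), carry(b5,left), robot_in(rmC)}
  through step 1 (go(rmD,rmC)): drop {robot_in(rmC)}, keep {ball_in(b2,rmC), carry(b5,left)}, require {robot_in(rmD)}
    → {ball_in(b2,rmC), carry(b5,left), robot_in(rmD)}

== RESULT ==
["ball_in(b2,rmC)", "carry(b5,left)", "robot_in(rmD)"]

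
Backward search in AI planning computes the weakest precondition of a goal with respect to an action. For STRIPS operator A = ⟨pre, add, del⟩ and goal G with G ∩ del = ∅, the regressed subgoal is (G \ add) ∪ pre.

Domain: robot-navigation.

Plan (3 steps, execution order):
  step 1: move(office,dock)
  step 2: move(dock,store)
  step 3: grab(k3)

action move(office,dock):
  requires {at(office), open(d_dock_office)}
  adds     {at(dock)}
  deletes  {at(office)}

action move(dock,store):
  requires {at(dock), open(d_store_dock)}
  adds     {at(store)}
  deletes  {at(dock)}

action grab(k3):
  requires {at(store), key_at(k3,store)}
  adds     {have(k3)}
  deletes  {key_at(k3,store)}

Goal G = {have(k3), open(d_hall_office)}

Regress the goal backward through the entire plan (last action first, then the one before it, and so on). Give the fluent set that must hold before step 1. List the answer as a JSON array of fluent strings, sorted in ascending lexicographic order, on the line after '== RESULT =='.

Work backward from the goal:
  through step 3 (grab(k3)): drop {have(k3)}, keep {open(d_hall_office)}, require {at(store), key_at(k3,store)}
    → {at(store), key_at(k3,store), open(d_hall_office)}
  through step 2 (move(dock,store)): drop {at(store)}, keep {key_at(k3,store), open(d_hall_office)}, require {at(dock), open(d_store_dock)}
    → {at(dock), key_at(k3,store), open(d_hall_office), open(d_store_dock)}
  through step 1 (move(office,dock)): drop {at(dock)}, keep {key_at(k3,store), open(d_hall_office), open(d_store_dock)}, require {at(office), open(d_dock_office)}
    → {at(office), key_at(k3,store), open(d_dock_office), open(d_hall_office), open(d_store_dock)}

== RESULT ==
["at(office)", "key_at(k3,store)", "open(d_dock_office)", "open(d_hall_office)", "open(d_store_dock)"]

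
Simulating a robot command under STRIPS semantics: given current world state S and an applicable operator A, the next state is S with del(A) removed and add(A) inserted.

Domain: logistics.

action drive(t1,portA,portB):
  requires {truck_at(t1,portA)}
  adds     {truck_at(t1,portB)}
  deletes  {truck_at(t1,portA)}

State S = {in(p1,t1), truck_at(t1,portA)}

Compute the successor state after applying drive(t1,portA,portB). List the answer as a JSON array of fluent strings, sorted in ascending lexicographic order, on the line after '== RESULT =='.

Progress:
  pre ⊆ S: {truck_at(t1,portA)} ⊆ S  — applicable
  S \ del = {in(p1,t1)}
  ∪ add   = {in(p1,t1), truck_at(t1,portB)}

== RESULT ==
["in(p1,t1)", "truck_at(t1,portB)"]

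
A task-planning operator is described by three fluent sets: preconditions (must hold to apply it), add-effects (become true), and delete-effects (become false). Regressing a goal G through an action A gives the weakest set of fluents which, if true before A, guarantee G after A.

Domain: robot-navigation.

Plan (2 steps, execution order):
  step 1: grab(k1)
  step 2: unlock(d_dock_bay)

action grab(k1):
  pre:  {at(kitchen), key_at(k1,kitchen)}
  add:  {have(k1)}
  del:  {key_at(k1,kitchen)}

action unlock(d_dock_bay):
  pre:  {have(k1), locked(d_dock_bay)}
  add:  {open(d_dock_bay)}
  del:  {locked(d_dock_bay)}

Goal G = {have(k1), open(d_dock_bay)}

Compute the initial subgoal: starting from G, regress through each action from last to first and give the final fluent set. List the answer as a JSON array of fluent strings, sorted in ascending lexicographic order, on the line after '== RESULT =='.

Regress step by step:
  through step 2 (unlock(d_dock_bay)): drop {open(d_dock_bay)}, keep {have(k1)}, require {have(k1), locked(d_dock_bay)}
    → {have(k1), locked(d_dock_bay)}
  through step 1 (grab(k1)): drop {have(k1)}, keep {locked(d_dock_bay)}, require {at(kitchen), key_at(k1,kitchen)}
    → {at(kitchen), key_at(k1,kitchen), locked(d_dock_bay)}

== RESULT ==
["at(kitchen)", "key_at(k1,kitchen)", "locked(d_dock_bay)"]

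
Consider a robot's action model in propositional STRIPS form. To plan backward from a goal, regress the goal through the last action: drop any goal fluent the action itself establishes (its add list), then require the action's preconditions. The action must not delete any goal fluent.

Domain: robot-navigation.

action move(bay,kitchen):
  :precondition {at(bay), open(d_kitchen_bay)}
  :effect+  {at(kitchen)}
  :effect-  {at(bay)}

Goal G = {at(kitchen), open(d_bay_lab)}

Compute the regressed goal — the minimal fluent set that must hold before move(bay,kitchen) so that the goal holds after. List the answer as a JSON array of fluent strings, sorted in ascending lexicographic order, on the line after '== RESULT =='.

Regress:
  G ∩ del = {}  (empty — regression defined)
  G \ add = {at(kitchen), open(d_bay_lab)} \ {at(kitchen)} = {open(d_bay_lab)}
  ∪ pre   = {open(d_bay_lab)} ∪ {at(bay), open(d_kitchen_bay)}
          = {at(bay), open(d_bay_lab), open(d_kitchen_bay)}

== RESULT ==
["at(bay)", "open(d_bay_lab)", "open(d_kitchen_bay)"]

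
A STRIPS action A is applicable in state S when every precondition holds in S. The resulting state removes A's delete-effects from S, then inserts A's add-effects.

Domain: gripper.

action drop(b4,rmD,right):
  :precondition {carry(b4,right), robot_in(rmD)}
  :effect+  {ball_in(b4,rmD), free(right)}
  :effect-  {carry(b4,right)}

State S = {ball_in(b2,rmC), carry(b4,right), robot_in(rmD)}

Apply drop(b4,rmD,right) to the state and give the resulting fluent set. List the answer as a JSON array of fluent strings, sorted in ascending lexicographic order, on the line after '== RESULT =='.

Progress:
  pre ⊆ S: {carry(b4,right), robot_in(rmD)} ⊆ S  — applicable
  S \ del = {ball_in(b2,rmC), robot_in(rmD)}
  ∪ add   = {ball_in(b2,rmC), ball_in(b4,rmD), free(right), robot_in(rmD)}

== RESULT ==
["ball_in(b2,rmC)", "ball_in(b4,rmD)", "free(right)", "robot_in(rmD)"]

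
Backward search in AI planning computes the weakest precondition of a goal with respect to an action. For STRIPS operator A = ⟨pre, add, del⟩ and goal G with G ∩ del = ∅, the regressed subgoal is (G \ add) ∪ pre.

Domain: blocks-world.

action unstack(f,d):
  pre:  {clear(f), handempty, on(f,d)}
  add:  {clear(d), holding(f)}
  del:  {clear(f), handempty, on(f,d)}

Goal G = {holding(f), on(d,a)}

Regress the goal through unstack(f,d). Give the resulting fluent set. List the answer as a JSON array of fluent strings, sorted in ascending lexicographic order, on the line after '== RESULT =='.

Regress:
  G ∩ del = {}  (empty — regression defined)
  G \ add = {holding(f), on(d,a)} \ {clear(d), holding(f)} = {on(d,a)}
  ∪ pre   = {on(d,a)} ∪ {clear(f), handempty, on(f,d)}
          = {clear(f), handempty, on(d,a), on(f,d)}

== RESULT ==
["clear(f)", "handempty", "on(d,a)", "on(f,d)"]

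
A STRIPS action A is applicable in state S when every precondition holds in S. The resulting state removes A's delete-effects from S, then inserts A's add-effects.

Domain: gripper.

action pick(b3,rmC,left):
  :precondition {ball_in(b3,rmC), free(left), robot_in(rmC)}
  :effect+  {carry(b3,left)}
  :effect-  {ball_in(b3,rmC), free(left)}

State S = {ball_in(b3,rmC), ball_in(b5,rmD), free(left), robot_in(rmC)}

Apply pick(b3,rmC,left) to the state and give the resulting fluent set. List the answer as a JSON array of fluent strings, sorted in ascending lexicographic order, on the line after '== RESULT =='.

Progress:
  pre ⊆ S: {ball_in(b3,rmC), free(left), robot_in(rmC)} ⊆ S  — applicable
  S \ del = {ball_in(b5,rmD), robot_in(rmC)}
  ∪ add   = {ball_in(b5,rmD), carry(b3,left), robot_in(rmC)}

== RESULT ==
["ball_in(b5,rmD)", "carry(b3,left)", "robot_in(rmC)"]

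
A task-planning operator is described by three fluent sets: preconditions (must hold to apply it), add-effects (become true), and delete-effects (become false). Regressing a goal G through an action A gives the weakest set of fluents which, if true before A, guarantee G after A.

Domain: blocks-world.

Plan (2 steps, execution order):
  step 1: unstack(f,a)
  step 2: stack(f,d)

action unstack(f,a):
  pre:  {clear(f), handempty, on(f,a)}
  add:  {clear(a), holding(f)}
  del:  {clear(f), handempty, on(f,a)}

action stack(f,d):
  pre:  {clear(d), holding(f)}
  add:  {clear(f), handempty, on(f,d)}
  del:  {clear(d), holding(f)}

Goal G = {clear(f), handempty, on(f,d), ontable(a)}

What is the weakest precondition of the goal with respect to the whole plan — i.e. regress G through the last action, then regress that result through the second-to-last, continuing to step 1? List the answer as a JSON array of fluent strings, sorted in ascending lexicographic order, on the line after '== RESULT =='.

Work backward from the goal:
  through step 2 (stack(f,d)): drop {clear(f), handempty, on(f,d)}, keep {ontable(a)}, require {clear(d), holding(f)}
    → {clear(d), holding(f), ontable(a)}
  through step 1 (unstack(f,a)): drop {holding(f)}, keep {clear(d), ontable(a)}, require {clear(f), handempty, on(f,a)}
    → {clear(d), clear(f), handempty, on(f,a), ontable(a)}

== RESULT ==
["clear(d)", "clear(f)", "handempty", "on(f,a)", "ontable(a)"]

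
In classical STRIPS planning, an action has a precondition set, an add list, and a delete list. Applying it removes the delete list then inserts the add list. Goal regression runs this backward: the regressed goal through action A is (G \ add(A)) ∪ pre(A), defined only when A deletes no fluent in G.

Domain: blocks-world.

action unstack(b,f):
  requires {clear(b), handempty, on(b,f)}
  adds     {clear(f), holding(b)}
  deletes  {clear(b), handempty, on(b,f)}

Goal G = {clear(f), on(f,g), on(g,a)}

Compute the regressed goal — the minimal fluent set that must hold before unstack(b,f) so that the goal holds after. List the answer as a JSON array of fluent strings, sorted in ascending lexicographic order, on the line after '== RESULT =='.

Regress:
  G ∩ del = {}  (empty — regression defined)
  G \ add = {clear(f), on(f,g), on(g,a)} \ {clear(f), holding(b)} = {on(f,g), on(g,a)}
  ∪ pre   = {on(f,g), on(g,a)} ∪ {clear(b), handempty, on(b,f)}
          = {clear(b), handempty, on(b,f), on(f,g), on(g,a)}

== RESULT ==
["clear(b)", "handempty", "on(b,f)", "on(f,g)", "on(g,a)"]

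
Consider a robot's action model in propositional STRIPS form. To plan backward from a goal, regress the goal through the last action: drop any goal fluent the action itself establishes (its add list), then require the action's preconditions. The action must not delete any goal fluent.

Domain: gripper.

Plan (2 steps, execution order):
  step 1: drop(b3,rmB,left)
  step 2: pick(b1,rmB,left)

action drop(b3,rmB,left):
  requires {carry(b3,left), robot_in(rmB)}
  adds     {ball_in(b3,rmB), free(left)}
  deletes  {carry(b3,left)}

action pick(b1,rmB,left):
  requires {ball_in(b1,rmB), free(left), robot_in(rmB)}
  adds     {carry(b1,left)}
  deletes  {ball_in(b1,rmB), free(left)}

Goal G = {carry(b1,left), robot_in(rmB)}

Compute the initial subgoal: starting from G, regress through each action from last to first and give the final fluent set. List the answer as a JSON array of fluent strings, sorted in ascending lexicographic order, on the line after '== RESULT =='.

Work backward from the goal:
  through step 2 (pick(b1,rmB,left)): drop {carry(b1,left)}, keep {robot_in(rmB)}, require {ball_in(b1,rmB), free(left), robot_in(rmB)}
    → {ball_in(b1,rmB), free(left), robot_in(rmB)}
  through step 1 (drop(b3,rmB,left)): drop {free(left)}, keep {ball_in(b1,rmB), robot_in(rmB)}, require {carry(b3,left), robot_in(rmB)}
    → {ball_in(b1,rmB), carry(b3,left), robot_in(rmB)}

== RESULT ==
["ball_in(b1,rmB)", "carry(b3,left)", "robot_in(rmB)"]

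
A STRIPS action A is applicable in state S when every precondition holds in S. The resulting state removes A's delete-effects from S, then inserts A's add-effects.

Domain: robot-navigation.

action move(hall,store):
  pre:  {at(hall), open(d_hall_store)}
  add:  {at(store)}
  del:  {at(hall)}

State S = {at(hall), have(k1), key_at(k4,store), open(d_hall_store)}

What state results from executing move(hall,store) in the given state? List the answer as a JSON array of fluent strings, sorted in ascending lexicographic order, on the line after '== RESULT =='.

Progress:
  pre ⊆ S: {at(hall), open(d_hall_store)} ⊆ S  — applicable
  S \ del = {have(k1), key_at(k4,store), open(d_hall_store)}
  ∪ add   = {at(store), have(k1), key_at(k4,store), open(d_hall_store)}

== RESULT ==
["at(store)", "have(k1)", "key_at(k4,store)", "open(d_hall_store)"]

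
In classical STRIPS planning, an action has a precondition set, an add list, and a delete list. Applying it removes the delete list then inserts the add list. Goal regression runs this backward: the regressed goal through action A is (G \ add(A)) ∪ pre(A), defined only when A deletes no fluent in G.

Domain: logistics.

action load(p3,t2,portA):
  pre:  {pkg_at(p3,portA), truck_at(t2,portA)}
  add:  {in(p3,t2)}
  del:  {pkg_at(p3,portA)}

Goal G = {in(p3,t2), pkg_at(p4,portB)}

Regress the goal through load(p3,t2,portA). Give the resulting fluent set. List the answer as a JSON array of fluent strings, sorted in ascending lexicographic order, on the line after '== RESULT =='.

Regress:
  G ∩ del = {}  (empty — regression defined)
  G \ add = {in(p3,t2), pkg_at(p4,portB)} \ {in(p3,t2)} = {pkg_at(p4,portB)}
  ∪ pre   = {pkg_at(p4,portB)} ∪ {pkg_at(p3,portA), truck_at(t2,portA)}
          = {pkg_at(p3,portA), pkg_at(p4,portB), truck_at(t2,portA)}

== RESULT ==
["pkg_at(p3,portA)", "pkg_at(p4,portB)", "truck_at(t2,portA)"]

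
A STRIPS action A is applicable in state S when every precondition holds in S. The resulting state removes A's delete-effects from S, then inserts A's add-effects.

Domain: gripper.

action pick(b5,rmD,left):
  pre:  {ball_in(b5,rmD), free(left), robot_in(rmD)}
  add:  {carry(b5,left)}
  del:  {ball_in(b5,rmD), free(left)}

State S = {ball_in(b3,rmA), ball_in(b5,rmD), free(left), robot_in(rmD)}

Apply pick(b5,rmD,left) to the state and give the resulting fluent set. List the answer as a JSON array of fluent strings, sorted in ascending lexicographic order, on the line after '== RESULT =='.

Progress:
  pre ⊆ S: {ball_in(b5,rmD), free(left), robot_in(rmD)} ⊆ S  — applicable
  S \ del = {ball_in(b3,rmA), robot_in(rmD)}
  ∪ add   = {ball_in(b3,rmA), carry(b5,left), robot_in(rmD)}

== RESULT ==
["ball_in(b3,rmA)", "carry(b5,left)", "robot_in(rmD)"]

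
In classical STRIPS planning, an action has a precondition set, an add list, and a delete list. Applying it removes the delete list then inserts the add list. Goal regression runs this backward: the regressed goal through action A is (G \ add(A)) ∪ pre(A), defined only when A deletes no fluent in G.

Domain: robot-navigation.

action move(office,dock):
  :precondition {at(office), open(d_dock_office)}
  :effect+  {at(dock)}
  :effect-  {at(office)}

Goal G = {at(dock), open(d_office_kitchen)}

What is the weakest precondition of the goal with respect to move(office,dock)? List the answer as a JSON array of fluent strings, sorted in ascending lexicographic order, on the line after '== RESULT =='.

Regress:
  G ∩ del = {}  (empty — regression defined)
  G \ add = {at(dock), open(d_office_kitchen)} \ {at(dock)} = {open(d_office_kitchen)}
  ∪ pre   = {open(d_office_kitchen)} ∪ {at(office), open(d_dock_office)}
          = {at(office), open(d_dock_office), open(d_office_kitchen)}

== RESULT ==
["at(office)", "open(d_dock_office)", "open(d_office_kitchen)"]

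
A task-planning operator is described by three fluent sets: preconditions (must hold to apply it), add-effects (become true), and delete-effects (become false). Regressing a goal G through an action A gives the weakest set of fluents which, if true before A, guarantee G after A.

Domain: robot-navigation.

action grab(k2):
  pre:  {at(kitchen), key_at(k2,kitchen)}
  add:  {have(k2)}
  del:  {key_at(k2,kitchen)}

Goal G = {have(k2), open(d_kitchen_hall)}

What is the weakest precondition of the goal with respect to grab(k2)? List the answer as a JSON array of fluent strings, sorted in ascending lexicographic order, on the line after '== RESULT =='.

Regress:
  G ∩ del = {}  (empty — regression defined)
  G \ add = {have(k2), open(d_kitchen_hall)} \ {have(k2)} = {open(d_kitchen_hall)}
  ∪ pre   = {open(d_kitchen_hall)} ∪ {at(kitchen), key_at(k2,kitchen)}
          = {at(kitchen), key_at(k2,kitchen), open(d_kitchen_hall)}

== RESULT ==
["at(kitchen)", "key_at(k2,kitchen)", "open(d_kitchen_hall)"]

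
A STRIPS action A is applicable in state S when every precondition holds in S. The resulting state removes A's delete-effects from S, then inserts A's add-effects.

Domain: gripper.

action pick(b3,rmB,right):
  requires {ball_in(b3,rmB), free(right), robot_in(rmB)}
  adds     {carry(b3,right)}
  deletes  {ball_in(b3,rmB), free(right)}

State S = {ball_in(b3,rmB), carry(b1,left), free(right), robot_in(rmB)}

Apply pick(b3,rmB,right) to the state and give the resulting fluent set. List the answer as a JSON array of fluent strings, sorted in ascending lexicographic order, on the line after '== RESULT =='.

Progress:
  pre ⊆ S: {ball_in(b3,rmB), free(right), robot_in(rmB)} ⊆ S  — applicable
  S \ del = {carry(b1,left), robot_in(rmB)}
  ∪ add   = {carry(b1,left), carry(b3,right), robot_in(rmB)}

== RESULT ==
["carry(b1,left)", "carry(b3,right)", "robot_in(rmB)"]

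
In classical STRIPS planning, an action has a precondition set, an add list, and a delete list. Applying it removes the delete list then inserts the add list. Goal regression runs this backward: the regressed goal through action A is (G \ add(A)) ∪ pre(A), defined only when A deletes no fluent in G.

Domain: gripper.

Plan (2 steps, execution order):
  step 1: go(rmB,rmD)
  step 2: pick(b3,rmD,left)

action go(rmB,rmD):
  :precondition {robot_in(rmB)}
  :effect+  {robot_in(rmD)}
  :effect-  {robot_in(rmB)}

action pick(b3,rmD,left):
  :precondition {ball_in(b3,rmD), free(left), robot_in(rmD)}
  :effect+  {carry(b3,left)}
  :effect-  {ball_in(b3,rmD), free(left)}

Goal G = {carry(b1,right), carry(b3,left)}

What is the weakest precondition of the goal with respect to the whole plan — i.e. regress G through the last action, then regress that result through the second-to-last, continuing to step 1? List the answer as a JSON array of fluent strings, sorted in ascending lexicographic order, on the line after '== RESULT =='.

Work backward from the goal:
  through step 2 (pick(b3,rmD,left)): drop {carry(b3,left)}, keep {carry(b1,right)}, require {ball_in(b3,rmD), free(left), robot_in(rmD)}
    → {ball_in(b3,rmD), carry(b1,right), free(left), robot_in(rmD)}
  through step 1 (go(rmB,rmD)): drop {robot_in(rmD)}, keep {ball_in(b3,rmD), carry(b1,right), free(left)}, require {robot_in(rmB)}
    → {ball_in(b3,rmD), carry(b1,right), free(left), robot_in(rmB)}

== RESULT ==
["ball_in(b3,rmD)", "carry(b1,right)", "free(left)", "robot_in(rmB)"]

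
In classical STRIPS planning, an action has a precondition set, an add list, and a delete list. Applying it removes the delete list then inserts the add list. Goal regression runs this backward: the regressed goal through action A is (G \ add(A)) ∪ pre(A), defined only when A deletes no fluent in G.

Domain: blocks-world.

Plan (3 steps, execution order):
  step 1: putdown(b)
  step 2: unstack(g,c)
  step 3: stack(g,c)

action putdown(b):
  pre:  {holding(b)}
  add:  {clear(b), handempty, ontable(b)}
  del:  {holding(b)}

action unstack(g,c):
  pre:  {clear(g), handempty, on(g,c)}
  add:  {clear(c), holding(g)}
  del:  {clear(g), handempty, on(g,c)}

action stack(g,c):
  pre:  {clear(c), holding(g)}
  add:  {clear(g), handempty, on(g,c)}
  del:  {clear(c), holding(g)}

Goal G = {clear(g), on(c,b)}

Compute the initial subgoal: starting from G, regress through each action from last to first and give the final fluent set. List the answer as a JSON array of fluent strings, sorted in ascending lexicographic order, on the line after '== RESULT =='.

Work backward from the goal:
  through step 3 (stack(g,c)): drop {clear(g)}, keep {on(c,b)}, require {clear(c), holding(g)}
    → {clear(c), holding(g), on(c,b)}
  through step 2 (unstack(g,c)): drop {clear(c), holding(g)}, keep {on(c,b)}, require {clear(g), handempty, on(g,c)}
    → {clear(g), handempty, on(c,b), on(g,c)}
  through step 1 (putdown(b)): drop {handempty}, keep {clear(g), on(c,b), on(g,c)}, require {holding(b)}
    → {clear(g), holding(b), on(c,b), on(g,c)}

== RESULT ==
["clear(g)", "holding(b)", "on(c,b)", "on(g,c)"]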